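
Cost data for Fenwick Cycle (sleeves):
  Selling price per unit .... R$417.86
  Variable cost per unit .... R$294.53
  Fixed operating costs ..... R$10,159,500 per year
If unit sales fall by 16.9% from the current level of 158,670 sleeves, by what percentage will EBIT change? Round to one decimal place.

Contribution at this volume is 158,670 × R$123.33 = R$19,568,771.10.
EBIT = R$19,568,771.10 − R$10,159,500 = R$9,409,271.10.
So DOL = total CM / EBIT = R$19,568,771.10 / R$9,409,271.10 = 2.0797.
So EBIT moves 2.0797 × (-16.9%) = -35.1%.

-35.1%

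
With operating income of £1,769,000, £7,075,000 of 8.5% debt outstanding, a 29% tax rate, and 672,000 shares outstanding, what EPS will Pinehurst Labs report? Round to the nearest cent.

Interest = £601,375.00, so EBT = £1,769,000 − £601,375.00 = £1,167,625.00.
After tax at 29%: net income = £1,167,625.00 × 0.71 = £829,013.75.
Per share: £829,013.75 / 672,000 shares = £1.23.

£1.23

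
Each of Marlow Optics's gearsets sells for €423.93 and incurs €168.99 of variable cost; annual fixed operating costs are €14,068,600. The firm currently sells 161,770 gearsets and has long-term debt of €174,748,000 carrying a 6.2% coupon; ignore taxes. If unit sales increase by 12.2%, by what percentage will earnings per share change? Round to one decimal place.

Total contribution margin = 161,770 × €254.94 = €41,241,643.80.
EBIT = €41,241,643.80 − €14,068,600 = €27,173,043.80.
After interest of €10,834,376.00, pre-tax earnings = €16,338,667.80.
Degree of combined leverage = contribution ÷ (EBIT − I) = €41,241,643.80 ÷ €16,338,667.80 = 2.5242.
%ΔEPS = DCL × %ΔSales = 2.5242 × +12.2% = +30.8%.

+30.8%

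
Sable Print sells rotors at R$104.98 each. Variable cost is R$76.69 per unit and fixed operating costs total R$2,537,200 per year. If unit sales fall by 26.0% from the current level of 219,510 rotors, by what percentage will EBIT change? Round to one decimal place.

-44.0%

Contribution at this volume is 219,510 × R$28.29 = R$6,209,937.90.
Operating income = contribution − fixed costs = R$6,209,937.90 − R$2,537,200 = R$3,672,737.90.
So DOL = total CM / EBIT = R$6,209,937.90 / R$3,672,737.90 = 1.6908.
So EBIT moves 1.6908 × (-26.0%) = -44.0%.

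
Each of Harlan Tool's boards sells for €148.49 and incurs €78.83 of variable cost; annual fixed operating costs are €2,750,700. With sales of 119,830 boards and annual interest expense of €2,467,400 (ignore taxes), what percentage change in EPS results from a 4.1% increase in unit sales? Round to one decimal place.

At 119,830 units, contribution = 119,830 × €69.66 = €8,347,357.80.
Subtracting fixed costs: EBIT = €8,347,357.80 − €2,750,700 = €5,596,657.80.
After interest of €2,467,400.00, pre-tax earnings = €3,129,257.80.
DCL = total CM / (EBIT − I) = €8,347,357.80 / €3,129,257.80 = 2.6675.
EPS therefore changes by 2.6675 × (+4.1%) = +10.9%.

+10.9%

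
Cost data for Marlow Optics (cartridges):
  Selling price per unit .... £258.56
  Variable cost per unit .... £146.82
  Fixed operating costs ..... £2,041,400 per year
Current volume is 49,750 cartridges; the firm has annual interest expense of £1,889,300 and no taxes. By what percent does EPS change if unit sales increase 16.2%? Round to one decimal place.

At 49,750 units, contribution = 49,750 × £111.74 = £5,559,065.00.
Subtracting fixed costs: EBIT = £5,559,065.00 − £2,041,400 = £3,517,665.00.
Interest = £1,889,300.00, so EBIT − I = £1,628,365.00.
DCL = total CM / (EBIT − I) = £5,559,065.00 / £1,628,365.00 = 3.4139.
%ΔEPS = DCL × %ΔSales = 3.4139 × +16.2% = +55.3%.

+55.3%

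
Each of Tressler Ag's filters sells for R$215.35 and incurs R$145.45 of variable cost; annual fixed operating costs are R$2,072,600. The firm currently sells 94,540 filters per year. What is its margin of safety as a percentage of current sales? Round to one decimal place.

68.6%

Each unit contributes R$215.35 − R$145.45 = R$69.90. Break-even units = R$2,072,600 ÷ R$69.90 = 29,650.93; break-even revenue = 29,650.93 × R$215.35 = R$6,385,327.75.
Actual sales revenue = 94,540 × R$215.35 = R$20,359,189.00.
Margin of safety = (R$20,359,189.00 − R$6,385,327.75) ÷ R$20,359,189.00 = 68.6%.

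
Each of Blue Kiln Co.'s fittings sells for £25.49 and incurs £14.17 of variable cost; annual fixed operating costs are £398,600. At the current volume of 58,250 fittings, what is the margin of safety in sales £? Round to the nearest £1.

Contribution margin per unit = £25.49 − £14.17 = £11.32. Break-even units = £398,600 ÷ £11.32 = 35,212.01; break-even revenue = 35,212.01 × £25.49 = £897,554.24.
Actual sales revenue = 58,250 × £25.49 = £1,484,792.50.
Margin of safety = £1,484,792.50 − £897,554.24 = £587,238.

£587,238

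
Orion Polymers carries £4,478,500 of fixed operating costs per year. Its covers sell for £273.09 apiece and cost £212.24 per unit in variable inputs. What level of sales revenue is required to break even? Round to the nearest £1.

Contribution margin per unit = £273.09 − £212.24 = £60.85, a CM ratio of £60.85 ÷ £273.09 = 0.2228.
Break-even sales = FC ÷ CM ratio = £4,478,500 × £273.09 / £60.85 = £20,099,155.

£20,099,155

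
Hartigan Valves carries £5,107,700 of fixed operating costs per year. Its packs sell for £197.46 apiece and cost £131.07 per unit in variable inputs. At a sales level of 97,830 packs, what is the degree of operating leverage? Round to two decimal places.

4.68

Contribution at this volume is 97,830 × £66.39 = £6,494,933.70.
Operating income = contribution − fixed costs = £6,494,933.70 − £5,107,700 = £1,387,233.70.
Degree of operating leverage = £6,494,933.70 / £1,387,233.70 = 4.6819.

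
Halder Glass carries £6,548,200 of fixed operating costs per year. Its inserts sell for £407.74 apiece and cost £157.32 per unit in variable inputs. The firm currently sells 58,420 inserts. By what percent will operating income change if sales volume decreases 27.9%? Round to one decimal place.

-50.5%

Contribution at this volume is 58,420 × £250.42 = £14,629,536.40.
EBIT = £14,629,536.40 − £6,548,200 = £8,081,336.40.
Degree of operating leverage = £14,629,536.40 / £8,081,336.40 = 1.8103.
%ΔEBIT = DOL × %ΔSales = 1.8103 × -27.9% = -50.5%.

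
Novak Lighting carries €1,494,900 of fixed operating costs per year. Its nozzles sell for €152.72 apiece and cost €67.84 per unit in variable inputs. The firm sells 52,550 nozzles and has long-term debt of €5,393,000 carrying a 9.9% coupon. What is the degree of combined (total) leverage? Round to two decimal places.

1.83

Contribution at this volume is 52,550 × €84.88 = €4,460,444.00.
Subtracting fixed costs: EBIT = €4,460,444.00 − €1,494,900 = €2,965,544.00. Interest = €533,907.00, so EBIT − I = €2,431,637.00.
Degree of total leverage = total CM / (EBIT − interest) = €4,460,444.00 / €2,431,637.00 = 1.8343.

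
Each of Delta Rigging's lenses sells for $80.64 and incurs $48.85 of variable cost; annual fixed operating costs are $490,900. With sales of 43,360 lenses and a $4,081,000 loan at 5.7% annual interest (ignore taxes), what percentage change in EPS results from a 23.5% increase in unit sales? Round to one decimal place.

+49.5%

At 43,360 units, contribution = 43,360 × $31.79 = $1,378,414.40.
EBIT = $1,378,414.40 − $490,900 = $887,514.40.
After interest of $232,617.00, pre-tax earnings = $654,897.40.
DCL = total CM / (EBIT − I) = $1,378,414.40 / $654,897.40 = 2.1048.
EPS therefore changes by 2.1048 × (+23.5%) = +49.5%.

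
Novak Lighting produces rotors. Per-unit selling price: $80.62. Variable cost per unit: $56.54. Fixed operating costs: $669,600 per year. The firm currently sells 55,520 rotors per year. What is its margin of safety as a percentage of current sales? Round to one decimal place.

Each unit contributes $80.62 − $56.54 = $24.08. Break-even units = $669,600 ÷ $24.08 = 27,807.31; break-even revenue = 27,807.31 × $80.62 = $2,241,825.25.
Current sales = 55,520 × $80.62 = $4,476,022.40.
Margin of safety = ($4,476,022.40 − $2,241,825.25) ÷ $4,476,022.40 = 49.9%.

49.9%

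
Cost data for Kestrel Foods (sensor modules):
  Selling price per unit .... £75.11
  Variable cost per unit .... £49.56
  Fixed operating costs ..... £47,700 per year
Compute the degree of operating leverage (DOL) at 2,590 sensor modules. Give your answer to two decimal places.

3.58

Contribution at this volume is 2,590 × £25.55 = £66,174.50.
Subtracting fixed costs: EBIT = £66,174.50 − £47,700 = £18,474.50.
DOL = contribution ÷ EBIT = £66,174.50 ÷ £18,474.50 = 3.5819.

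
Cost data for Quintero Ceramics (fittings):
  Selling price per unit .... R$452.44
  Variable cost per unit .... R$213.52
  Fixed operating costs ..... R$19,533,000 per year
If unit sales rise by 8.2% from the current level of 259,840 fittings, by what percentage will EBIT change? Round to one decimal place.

Contribution at this volume is 259,840 × R$238.92 = R$62,080,972.80.
EBIT = R$62,080,972.80 − R$19,533,000 = R$42,547,972.80.
DOL = contribution ÷ EBIT = R$62,080,972.80 ÷ R$42,547,972.80 = 1.4591.
%ΔEBIT = DOL × %ΔSales = 1.4591 × +8.2% = +12.0%.

+12.0%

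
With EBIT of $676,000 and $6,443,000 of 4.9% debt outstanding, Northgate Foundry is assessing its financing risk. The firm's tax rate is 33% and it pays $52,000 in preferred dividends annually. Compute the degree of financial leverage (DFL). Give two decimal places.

Annual interest charges come to $315,707.00.
Preferred dividends grossed up pre-tax: $52,000 / (1 − 0.33) = $77,611.94.
DFL = EBIT ÷ [EBIT − I − D_p/(1−t)] = $676,000 ÷ [$676,000 − $315,707.00 − $77,611.94] = $676,000 ÷ $282,681.06 = 2.3914.

2.39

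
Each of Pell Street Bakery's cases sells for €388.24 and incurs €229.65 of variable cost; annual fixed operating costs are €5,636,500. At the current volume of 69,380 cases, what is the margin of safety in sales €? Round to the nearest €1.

Each unit contributes €388.24 − €229.65 = €158.59. Break-even units = €5,636,500 ÷ €158.59 = 35,541.33; break-even revenue = 35,541.33 × €388.24 = €13,798,567.12.
Actual sales revenue = 69,380 × €388.24 = €26,936,091.20.
Margin of safety = €26,936,091.20 − €13,798,567.12 = €13,137,524.

€13,137,524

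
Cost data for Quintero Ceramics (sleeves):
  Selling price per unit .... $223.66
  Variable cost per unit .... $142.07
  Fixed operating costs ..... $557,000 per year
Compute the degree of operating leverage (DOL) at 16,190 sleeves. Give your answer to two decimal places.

At 16,190 units, contribution = 16,190 × $81.59 = $1,320,942.10.
Subtracting fixed costs: EBIT = $1,320,942.10 − $557,000 = $763,942.10.
So DOL = total CM / EBIT = $1,320,942.10 / $763,942.10 = 1.7291.

1.73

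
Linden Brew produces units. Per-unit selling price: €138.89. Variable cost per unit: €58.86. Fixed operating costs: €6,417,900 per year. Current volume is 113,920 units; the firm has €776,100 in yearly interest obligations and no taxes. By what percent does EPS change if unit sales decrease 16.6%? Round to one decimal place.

-78.7%

Contribution at this volume is 113,920 × €80.03 = €9,117,017.60.
Subtracting fixed costs: EBIT = €9,117,017.60 − €6,417,900 = €2,699,117.60.
Interest = €776,100.00, so EBIT − I = €1,923,017.60.
Degree of combined leverage = contribution ÷ (EBIT − I) = €9,117,017.60 ÷ €1,923,017.60 = 4.7410.
%ΔEPS = DCL × %ΔSales = 4.7410 × -16.6% = -78.7%.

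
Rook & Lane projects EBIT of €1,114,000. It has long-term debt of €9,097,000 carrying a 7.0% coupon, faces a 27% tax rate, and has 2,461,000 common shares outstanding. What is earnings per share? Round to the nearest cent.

€0.14

Pre-tax income = €1,114,000 − €636,790.00 = €477,210.00.
Net income = €477,210.00 × (1 − 0.27) = €348,363.30.
EPS = €348,363.30 ÷ 2,461,000 = €0.14.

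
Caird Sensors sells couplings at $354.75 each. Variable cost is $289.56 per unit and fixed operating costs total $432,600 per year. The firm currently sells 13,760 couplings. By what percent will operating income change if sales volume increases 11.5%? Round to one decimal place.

+22.2%

At 13,760 units, contribution = 13,760 × $65.19 = $897,014.40.
Subtracting fixed costs: EBIT = $897,014.40 − $432,600 = $464,414.40.
So DOL = total CM / EBIT = $897,014.40 / $464,414.40 = 1.9315.
Operating income changes by 1.9315 × +11.5% = +22.2%.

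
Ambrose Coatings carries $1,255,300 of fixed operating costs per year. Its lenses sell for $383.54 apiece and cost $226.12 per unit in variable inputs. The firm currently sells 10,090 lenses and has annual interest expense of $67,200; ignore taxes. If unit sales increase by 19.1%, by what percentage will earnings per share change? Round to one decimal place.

+114.1%

Total contribution margin = 10,090 × $157.42 = $1,588,367.80.
Subtracting fixed costs: EBIT = $1,588,367.80 − $1,255,300 = $333,067.80.
Interest = $67,200.00, so EBIT − I = $265,867.80.
DCL = total CM / (EBIT − I) = $1,588,367.80 / $265,867.80 = 5.9743.
EPS therefore changes by 5.9743 × (+19.1%) = +114.1%.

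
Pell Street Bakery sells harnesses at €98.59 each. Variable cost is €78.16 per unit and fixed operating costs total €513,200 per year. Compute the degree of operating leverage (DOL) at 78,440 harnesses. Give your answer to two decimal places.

1.47

Total contribution margin = 78,440 × €20.43 = €1,602,529.20.
EBIT = €1,602,529.20 − €513,200 = €1,089,329.20.
So DOL = total CM / EBIT = €1,602,529.20 / €1,089,329.20 = 1.4711.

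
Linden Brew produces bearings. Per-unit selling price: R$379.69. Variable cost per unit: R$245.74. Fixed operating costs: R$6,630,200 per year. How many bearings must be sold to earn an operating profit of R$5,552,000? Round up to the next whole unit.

Unit CM = price − variable cost = R$379.69 − R$245.74 = R$133.95.
Units = (FC + target) / CM = (R$6,630,200 + R$5,552,000) / R$133.95 = 90,945.88, so 90,946 bearings.

90,946 bearings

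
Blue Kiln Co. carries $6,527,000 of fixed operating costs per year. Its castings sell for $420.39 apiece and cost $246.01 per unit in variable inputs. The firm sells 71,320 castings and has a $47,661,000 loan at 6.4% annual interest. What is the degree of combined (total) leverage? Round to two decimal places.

4.35

At 71,320 units, contribution = 71,320 × $174.38 = $12,436,781.60.
EBIT = $12,436,781.60 − $6,527,000 = $5,909,781.60. Interest = $3,050,304.00.
DOL = $12,436,781.60 ÷ $5,909,781.60 = 2.1044; DFL = $5,909,781.60 ÷ $2,859,477.60 = 2.0667.
DCL = DOL × DFL = 2.1044 × 2.0667 = 4.3492.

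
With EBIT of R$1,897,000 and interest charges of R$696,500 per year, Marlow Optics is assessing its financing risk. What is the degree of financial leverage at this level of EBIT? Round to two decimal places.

Interest = R$696,500.00.
DFL = EBIT ÷ (EBIT − I) = R$1,897,000 ÷ (R$1,897,000 − R$696,500.00) = R$1,897,000 ÷ R$1,200,500.00 = 1.5802.

1.58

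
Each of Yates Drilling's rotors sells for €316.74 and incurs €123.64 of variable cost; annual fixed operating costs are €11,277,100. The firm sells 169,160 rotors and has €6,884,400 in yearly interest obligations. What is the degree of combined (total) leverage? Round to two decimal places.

2.25

Contribution at this volume is 169,160 × €193.10 = €32,664,796.00.
Subtracting fixed costs: EBIT = €32,664,796.00 − €11,277,100 = €21,387,696.00. Interest = €6,884,400.00, so EBIT − I = €14,503,296.00.
DCL = contribution ÷ (EBIT − I) = €32,664,796.00 ÷ €14,503,296.00 = 2.2522.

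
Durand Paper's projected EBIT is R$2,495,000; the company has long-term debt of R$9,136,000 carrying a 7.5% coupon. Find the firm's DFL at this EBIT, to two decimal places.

Annual interest charges come to R$685,200.00.
Degree of financial leverage = EBIT / (EBIT − interest) = R$2,495,000 / R$1,809,800.00 = 1.3786.

1.38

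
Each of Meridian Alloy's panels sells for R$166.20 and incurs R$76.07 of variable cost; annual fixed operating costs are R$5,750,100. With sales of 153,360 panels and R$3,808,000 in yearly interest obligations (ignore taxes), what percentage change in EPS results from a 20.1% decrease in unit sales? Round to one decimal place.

-65.2%

Contribution at this volume is 153,360 × R$90.13 = R$13,822,336.80.
EBIT = R$13,822,336.80 − R$5,750,100 = R$8,072,236.80.
After interest of R$3,808,000.00, pre-tax earnings = R$4,264,236.80.
Degree of combined leverage = contribution ÷ (EBIT − I) = R$13,822,336.80 ÷ R$4,264,236.80 = 3.2415.
%ΔEPS = DCL × %ΔSales = 3.2415 × -20.1% = -65.2%.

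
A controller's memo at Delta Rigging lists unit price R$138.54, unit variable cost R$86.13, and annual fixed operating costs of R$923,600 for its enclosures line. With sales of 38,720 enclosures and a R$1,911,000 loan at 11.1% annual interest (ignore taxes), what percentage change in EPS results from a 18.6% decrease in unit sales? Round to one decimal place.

Contribution at this volume is 38,720 × R$52.41 = R$2,029,315.20.
EBIT = R$2,029,315.20 − R$923,600 = R$1,105,715.20.
After interest of R$212,121.00, pre-tax earnings = R$893,594.20.
DCL = total CM / (EBIT − I) = R$2,029,315.20 / R$893,594.20 = 2.2710.
EPS therefore changes by 2.2710 × (-18.6%) = -42.2%.

-42.2%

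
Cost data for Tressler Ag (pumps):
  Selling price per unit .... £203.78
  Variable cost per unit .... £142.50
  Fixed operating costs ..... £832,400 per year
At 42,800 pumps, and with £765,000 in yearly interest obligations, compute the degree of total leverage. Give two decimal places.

Contribution at this volume is 42,800 × £61.28 = £2,622,784.00.
Subtracting fixed costs: EBIT = £2,622,784.00 − £832,400 = £1,790,384.00. Interest = £765,000.00.
DOL = £2,622,784.00 ÷ £1,790,384.00 = 1.4649; DFL = £1,790,384.00 ÷ £1,025,384.00 = 1.7461.
Combined leverage = 1.4649 × 1.7461 = 2.5579.

2.56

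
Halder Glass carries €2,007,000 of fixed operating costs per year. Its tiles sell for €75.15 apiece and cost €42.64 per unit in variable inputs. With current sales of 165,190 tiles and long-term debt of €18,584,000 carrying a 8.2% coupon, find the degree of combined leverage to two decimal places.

Total contribution margin = 165,190 × €32.51 = €5,370,326.90.
EBIT = €5,370,326.90 − €2,007,000 = €3,363,326.90. Interest = €1,523,888.00.
DOL = €5,370,326.90 ÷ €3,363,326.90 = 1.5967; DFL = €3,363,326.90 ÷ €1,839,438.90 = 1.8285.
DCL = DOL × DFL = 1.5967 × 1.8285 = 2.9196.

2.92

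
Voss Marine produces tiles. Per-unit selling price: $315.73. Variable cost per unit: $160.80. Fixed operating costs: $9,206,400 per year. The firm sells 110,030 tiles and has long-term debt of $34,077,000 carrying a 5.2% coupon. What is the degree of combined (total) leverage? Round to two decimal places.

2.81

At 110,030 units, contribution = 110,030 × $154.93 = $17,046,947.90.
EBIT = $17,046,947.90 − $9,206,400 = $7,840,547.90. Interest = $1,772,004.00.
DOL = $17,046,947.90 ÷ $7,840,547.90 = 2.1742; DFL = $7,840,547.90 ÷ $6,068,543.90 = 1.2920.
Combined leverage = 2.1742 × 1.2920 = 2.8091.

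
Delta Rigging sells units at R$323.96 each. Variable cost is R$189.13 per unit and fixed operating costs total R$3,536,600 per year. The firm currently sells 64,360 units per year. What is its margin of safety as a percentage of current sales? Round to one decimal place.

Contribution margin per unit = R$323.96 − R$189.13 = R$134.83. Break-even units = R$3,536,600 ÷ R$134.83 = 26,230.07; break-even revenue = 26,230.07 × R$323.96 = R$8,497,492.66.
Actual sales revenue = 64,360 × R$323.96 = R$20,850,065.60.
Margin of safety = (R$20,850,065.60 − R$8,497,492.66) ÷ R$20,850,065.60 = 59.2%.

59.2%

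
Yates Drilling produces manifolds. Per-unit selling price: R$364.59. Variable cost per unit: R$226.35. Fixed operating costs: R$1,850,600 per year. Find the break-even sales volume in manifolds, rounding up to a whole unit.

13,387 manifolds

Each unit contributes R$364.59 − R$226.35 = R$138.24.
Break-even volume = fixed costs ÷ CM per unit = R$1,850,600 ÷ R$138.24 = 13,386.86, so 13,387 manifolds.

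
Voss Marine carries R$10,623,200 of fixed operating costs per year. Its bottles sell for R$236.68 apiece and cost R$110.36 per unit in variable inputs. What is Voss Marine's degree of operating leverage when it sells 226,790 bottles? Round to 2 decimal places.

At 226,790 units, contribution = 226,790 × R$126.32 = R$28,648,112.80.
Operating income = contribution − fixed costs = R$28,648,112.80 − R$10,623,200 = R$18,024,912.80.
Degree of operating leverage = R$28,648,112.80 / R$18,024,912.80 = 1.5894.

1.59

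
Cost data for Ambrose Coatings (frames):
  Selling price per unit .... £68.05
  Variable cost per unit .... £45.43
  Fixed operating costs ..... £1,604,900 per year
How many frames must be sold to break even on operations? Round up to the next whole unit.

70,951 frames

Unit CM = price − variable cost = £68.05 − £45.43 = £22.62.
Break-even volume = fixed costs ÷ CM per unit = £1,604,900 ÷ £22.62 = 70,950.49, so 70,951 frames.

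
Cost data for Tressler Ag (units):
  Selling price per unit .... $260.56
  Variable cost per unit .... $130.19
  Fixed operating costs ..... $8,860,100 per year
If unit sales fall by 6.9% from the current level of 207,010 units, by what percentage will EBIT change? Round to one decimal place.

Contribution at this volume is 207,010 × $130.37 = $26,987,893.70.
Subtracting fixed costs: EBIT = $26,987,893.70 − $8,860,100 = $18,127,793.70.
So DOL = total CM / EBIT = $26,987,893.70 / $18,127,793.70 = 1.4888.
So EBIT moves 1.4888 × (-6.9%) = -10.3%.

-10.3%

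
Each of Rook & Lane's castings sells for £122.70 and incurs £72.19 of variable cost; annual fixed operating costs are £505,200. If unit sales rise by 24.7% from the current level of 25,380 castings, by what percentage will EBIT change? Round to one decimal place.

+40.8%

Total contribution margin = 25,380 × £50.51 = £1,281,943.80.
Subtracting fixed costs: EBIT = £1,281,943.80 − £505,200 = £776,743.80.
So DOL = total CM / EBIT = £1,281,943.80 / £776,743.80 = 1.6504.
Operating income changes by 1.6504 × +24.7% = +40.8%.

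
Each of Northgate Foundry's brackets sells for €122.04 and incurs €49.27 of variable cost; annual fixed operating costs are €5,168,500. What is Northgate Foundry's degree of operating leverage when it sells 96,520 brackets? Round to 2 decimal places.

3.79

At 96,520 units, contribution = 96,520 × €72.77 = €7,023,760.40.
Operating income = contribution − fixed costs = €7,023,760.40 − €5,168,500 = €1,855,260.40.
So DOL = total CM / EBIT = €7,023,760.40 / €1,855,260.40 = 3.7859.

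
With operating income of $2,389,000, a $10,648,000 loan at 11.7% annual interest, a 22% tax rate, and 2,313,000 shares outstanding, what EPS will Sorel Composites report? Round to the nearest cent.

$0.39

Interest = $1,245,816.00, so EBT = $2,389,000 − $1,245,816.00 = $1,143,184.00.
After tax at 22%: net income = $1,143,184.00 × 0.78 = $891,683.52.
Per share: $891,683.52 / 2,313,000 shares = $0.39.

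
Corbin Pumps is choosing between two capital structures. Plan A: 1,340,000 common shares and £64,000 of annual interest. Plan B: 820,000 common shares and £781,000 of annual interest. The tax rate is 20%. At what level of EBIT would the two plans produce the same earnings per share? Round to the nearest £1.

£1,911,654

Set EPS_A = EPS_B: (EBIT − £64,000)(1 − 0.20) ÷ 1,340,000 = (EBIT − £781,000)(1 − 0.20) ÷ 820,000.
Cancelling (1 − t) and cross-multiplying: 820,000·(EBIT − 64,000) = 1,340,000·(EBIT − 781,000).
Solving, EBIT = (781,000·1,340,000 − 64,000·820,000) / (1,340,000 − 820,000) = 994,060,000,000 / 520,000 = 1,911,653.85.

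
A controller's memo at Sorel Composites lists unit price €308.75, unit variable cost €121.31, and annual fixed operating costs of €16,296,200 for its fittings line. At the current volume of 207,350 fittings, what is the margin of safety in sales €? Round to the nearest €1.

€37,176,313

Contribution margin per unit = €308.75 − €121.31 = €187.44. Break-even units = €16,296,200 ÷ €187.44 = 86,940.89; break-even revenue = 86,940.89 × €308.75 = €26,842,999.09.
Actual sales revenue = 207,350 × €308.75 = €64,019,312.50.
Margin of safety = €64,019,312.50 − €26,842,999.09 = €37,176,313.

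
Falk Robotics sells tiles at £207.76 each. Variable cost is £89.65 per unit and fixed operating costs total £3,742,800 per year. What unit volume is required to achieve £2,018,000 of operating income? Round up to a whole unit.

Contribution margin per unit = £207.76 − £89.65 = £118.11.
Need Q such that Q × £118.11 − £3,742,800 = £2,018,000, i.e. Q = £5,760,800 / £118.11 = 48,774.87 → 48,775.

48,775 tiles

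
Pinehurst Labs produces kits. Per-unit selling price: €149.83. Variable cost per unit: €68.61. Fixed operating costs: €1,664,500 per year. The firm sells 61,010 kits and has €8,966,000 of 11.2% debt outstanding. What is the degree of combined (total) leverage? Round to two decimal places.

Contribution at this volume is 61,010 × €81.22 = €4,955,232.20.
EBIT = €4,955,232.20 − €1,664,500 = €3,290,732.20. Interest = €1,004,192.00, so EBIT − I = €2,286,540.20.
DCL = contribution ÷ (EBIT − I) = €4,955,232.20 ÷ €2,286,540.20 = 2.1671.

2.17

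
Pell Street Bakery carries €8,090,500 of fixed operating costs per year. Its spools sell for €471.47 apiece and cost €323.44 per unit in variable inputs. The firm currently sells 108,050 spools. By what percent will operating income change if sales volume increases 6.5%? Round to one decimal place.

At 108,050 units, contribution = 108,050 × €148.03 = €15,994,641.50.
Subtracting fixed costs: EBIT = €15,994,641.50 − €8,090,500 = €7,904,141.50.
Degree of operating leverage = €15,994,641.50 / €7,904,141.50 = 2.0236.
%ΔEBIT = DOL × %ΔSales = 2.0236 × +6.5% = +13.2%.

+13.2%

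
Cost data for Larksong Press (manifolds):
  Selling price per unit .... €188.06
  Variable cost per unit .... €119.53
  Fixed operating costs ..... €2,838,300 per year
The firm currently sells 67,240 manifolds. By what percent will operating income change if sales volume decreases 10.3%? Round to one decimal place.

-26.8%

Contribution at this volume is 67,240 × €68.53 = €4,607,957.20.
Subtracting fixed costs: EBIT = €4,607,957.20 − €2,838,300 = €1,769,657.20.
DOL = contribution ÷ EBIT = €4,607,957.20 ÷ €1,769,657.20 = 2.6039.
So EBIT moves 2.6039 × (-10.3%) = -26.8%.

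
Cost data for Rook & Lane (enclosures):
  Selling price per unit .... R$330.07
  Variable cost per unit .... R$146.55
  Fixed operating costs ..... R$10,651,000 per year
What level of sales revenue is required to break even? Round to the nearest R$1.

R$19,156,362

CM per unit = R$330.07 − R$146.55 = R$183.52; CM ratio = R$183.52 / R$330.07 = 0.5560.
Break-even sales = FC ÷ CM ratio = R$10,651,000 × R$330.07 / R$183.52 = R$19,156,362.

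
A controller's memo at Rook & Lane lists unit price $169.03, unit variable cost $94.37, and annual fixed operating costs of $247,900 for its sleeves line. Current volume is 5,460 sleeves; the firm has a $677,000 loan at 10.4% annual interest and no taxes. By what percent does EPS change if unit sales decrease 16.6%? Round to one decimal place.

Contribution at this volume is 5,460 × $74.66 = $407,643.60.
Operating income = contribution − fixed costs = $407,643.60 − $247,900 = $159,743.60.
After interest of $70,408.00, pre-tax earnings = $89,335.60.
Degree of combined leverage = contribution ÷ (EBIT − I) = $407,643.60 ÷ $89,335.60 = 4.5631.
%ΔEPS = DCL × %ΔSales = 4.5631 × -16.6% = -75.7%.

-75.7%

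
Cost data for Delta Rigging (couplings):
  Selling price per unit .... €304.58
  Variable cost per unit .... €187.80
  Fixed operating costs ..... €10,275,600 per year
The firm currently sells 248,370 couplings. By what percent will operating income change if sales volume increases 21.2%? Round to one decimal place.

+32.8%

At 248,370 units, contribution = 248,370 × €116.78 = €29,004,648.60.
Subtracting fixed costs: EBIT = €29,004,648.60 − €10,275,600 = €18,729,048.60.
So DOL = total CM / EBIT = €29,004,648.60 / €18,729,048.60 = 1.5486.
Operating income changes by 1.5486 × +21.2% = +32.8%.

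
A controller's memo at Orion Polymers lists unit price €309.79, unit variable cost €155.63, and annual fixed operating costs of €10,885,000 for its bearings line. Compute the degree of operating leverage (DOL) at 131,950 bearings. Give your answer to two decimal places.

2.15

Contribution at this volume is 131,950 × €154.16 = €20,341,412.00.
Operating income = contribution − fixed costs = €20,341,412.00 − €10,885,000 = €9,456,412.00.
Degree of operating leverage = €20,341,412.00 / €9,456,412.00 = 2.1511.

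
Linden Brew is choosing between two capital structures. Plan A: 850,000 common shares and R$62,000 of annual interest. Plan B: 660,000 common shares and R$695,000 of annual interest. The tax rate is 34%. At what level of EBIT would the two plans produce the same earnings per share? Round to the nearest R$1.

At indifference, (EBIT − 62,000)(1 − t)/850,000 = (EBIT − 695,000)(1 − t)/660,000.
Cancelling (1 − t) and cross-multiplying: 660,000·(EBIT − 62,000) = 850,000·(EBIT − 695,000).
Solving, EBIT = (695,000·850,000 − 62,000·660,000) / (850,000 − 660,000) = 549,830,000,000 / 190,000 = 2,893,842.11.

R$2,893,842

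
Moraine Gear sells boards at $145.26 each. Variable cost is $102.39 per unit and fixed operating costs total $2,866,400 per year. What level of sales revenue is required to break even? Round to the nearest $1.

$9,712,462

CM per unit = $145.26 − $102.39 = $42.87; CM ratio = $42.87 / $145.26 = 0.2951.
Break-even revenue = fixed costs × price ÷ CM = $2,866,400 × $145.26 ÷ $42.87 = $9,712,462.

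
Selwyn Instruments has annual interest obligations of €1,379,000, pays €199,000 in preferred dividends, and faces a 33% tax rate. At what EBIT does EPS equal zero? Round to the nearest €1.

Preferred dividends are paid after tax, so their pre-tax equivalent is €199,000 ÷ (1 − 0.33) = €297,014.93.
EPS = 0 when EBIT covers interest plus the pre-tax preferred burden: €1,379,000 + €297,014.93 = €1,676,014.93.

€1,676,015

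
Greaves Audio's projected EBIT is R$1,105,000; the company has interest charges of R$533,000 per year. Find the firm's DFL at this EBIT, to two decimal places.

1.93

Interest = R$533,000.00.
DFL = EBIT ÷ (EBIT − I) = R$1,105,000 ÷ (R$1,105,000 − R$533,000.00) = R$1,105,000 ÷ R$572,000.00 = 1.9318.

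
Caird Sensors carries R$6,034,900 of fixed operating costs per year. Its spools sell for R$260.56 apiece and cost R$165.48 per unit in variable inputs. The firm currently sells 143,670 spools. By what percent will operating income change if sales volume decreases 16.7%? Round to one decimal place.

Contribution at this volume is 143,670 × R$95.08 = R$13,660,143.60.
EBIT = R$13,660,143.60 − R$6,034,900 = R$7,625,243.60.
Degree of operating leverage = R$13,660,143.60 / R$7,625,243.60 = 1.7914.
%ΔEBIT = DOL × %ΔSales = 1.7914 × -16.7% = -29.9%.

-29.9%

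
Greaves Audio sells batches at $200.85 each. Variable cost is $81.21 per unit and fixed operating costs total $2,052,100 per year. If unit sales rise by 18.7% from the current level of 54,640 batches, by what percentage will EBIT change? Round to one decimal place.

+27.3%

Contribution at this volume is 54,640 × $119.64 = $6,537,129.60.
EBIT = $6,537,129.60 − $2,052,100 = $4,485,029.60.
DOL = contribution ÷ EBIT = $6,537,129.60 ÷ $4,485,029.60 = 1.4575.
So EBIT moves 1.4575 × (+18.7%) = +27.3%.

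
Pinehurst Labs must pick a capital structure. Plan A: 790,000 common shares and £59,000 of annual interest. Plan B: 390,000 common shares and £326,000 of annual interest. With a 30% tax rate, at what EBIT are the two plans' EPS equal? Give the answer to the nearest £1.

Set EPS_A = EPS_B: (EBIT − £59,000)(1 − 0.30) ÷ 790,000 = (EBIT − £326,000)(1 − 0.30) ÷ 390,000.
Cancelling (1 − t) and cross-multiplying: 390,000·(EBIT − 59,000) = 790,000·(EBIT − 326,000).
EBIT × (790,000 − 390,000) = 326,000 × 790,000 − 59,000 × 390,000 = 234,530,000,000, so EBIT = 234,530,000,000 ÷ 400,000 = 586,325.00.

£586,325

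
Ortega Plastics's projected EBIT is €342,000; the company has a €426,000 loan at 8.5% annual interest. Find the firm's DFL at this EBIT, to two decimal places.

Annual interest charges come to €36,210.00.
DFL = EBIT ÷ (EBIT − I) = €342,000 ÷ (€342,000 − €36,210.00) = €342,000 ÷ €305,790.00 = 1.1184.

1.12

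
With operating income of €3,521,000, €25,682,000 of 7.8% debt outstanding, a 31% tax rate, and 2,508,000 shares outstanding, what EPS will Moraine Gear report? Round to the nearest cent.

€0.42

Interest = €2,003,196.00, so EBT = €3,521,000 − €2,003,196.00 = €1,517,804.00.
After tax at 31%: net income = €1,517,804.00 × 0.69 = €1,047,284.76.
Per share: €1,047,284.76 / 2,508,000 shares = €0.42.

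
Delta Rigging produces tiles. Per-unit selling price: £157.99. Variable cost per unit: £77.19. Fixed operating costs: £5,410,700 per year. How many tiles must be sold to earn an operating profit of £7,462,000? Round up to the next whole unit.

Unit CM = price − variable cost = £157.99 − £77.19 = £80.80.
Need Q such that Q × £80.80 − £5,410,700 = £7,462,000, i.e. Q = £12,872,700 / £80.80 = 159,315.59 → 159,316.

159,316 tiles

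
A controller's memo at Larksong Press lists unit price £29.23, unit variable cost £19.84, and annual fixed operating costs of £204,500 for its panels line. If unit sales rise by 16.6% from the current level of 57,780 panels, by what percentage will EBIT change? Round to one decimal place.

At 57,780 units, contribution = 57,780 × £9.39 = £542,554.20.
Operating income = contribution − fixed costs = £542,554.20 − £204,500 = £338,054.20.
Degree of operating leverage = £542,554.20 / £338,054.20 = 1.6049.
Operating income changes by 1.6049 × +16.6% = +26.6%.

+26.6%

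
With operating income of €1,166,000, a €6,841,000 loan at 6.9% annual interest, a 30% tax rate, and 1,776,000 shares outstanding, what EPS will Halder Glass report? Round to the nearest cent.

€0.27

Pre-tax income = €1,166,000 − €472,029.00 = €693,971.00.
Net income = €693,971.00 × (1 − 0.30) = €485,779.70.
EPS = €485,779.70 ÷ 1,776,000 = €0.27.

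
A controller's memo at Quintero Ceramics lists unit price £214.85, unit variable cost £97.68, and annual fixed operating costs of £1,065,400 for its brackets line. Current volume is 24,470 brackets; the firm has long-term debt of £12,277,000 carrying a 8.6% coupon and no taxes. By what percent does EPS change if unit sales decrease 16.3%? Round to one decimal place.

-62.7%

Contribution at this volume is 24,470 × £117.17 = £2,867,149.90.
EBIT = £2,867,149.90 − £1,065,400 = £1,801,749.90.
Interest = £1,055,822.00, so EBIT − I = £745,927.90.
Degree of combined leverage = contribution ÷ (EBIT − I) = £2,867,149.90 ÷ £745,927.90 = 3.8437.
%ΔEPS = DCL × %ΔSales = 3.8437 × -16.3% = -62.7%.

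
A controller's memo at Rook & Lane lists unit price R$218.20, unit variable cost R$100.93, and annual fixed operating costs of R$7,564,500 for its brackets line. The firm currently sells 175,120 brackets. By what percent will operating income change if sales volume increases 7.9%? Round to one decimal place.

Total contribution margin = 175,120 × R$117.27 = R$20,536,322.40.
EBIT = R$20,536,322.40 − R$7,564,500 = R$12,971,822.40.
DOL = contribution ÷ EBIT = R$20,536,322.40 ÷ R$12,971,822.40 = 1.5831.
Operating income changes by 1.5831 × +7.9% = +12.5%.

+12.5%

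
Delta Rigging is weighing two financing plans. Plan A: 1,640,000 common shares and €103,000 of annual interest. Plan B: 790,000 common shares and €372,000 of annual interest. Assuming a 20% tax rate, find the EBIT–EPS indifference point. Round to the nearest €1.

€622,012

Set EPS_A = EPS_B: (EBIT − €103,000)(1 − 0.20) ÷ 1,640,000 = (EBIT − €372,000)(1 − 0.20) ÷ 790,000.
Cancelling (1 − t) and cross-multiplying: 790,000·(EBIT − 103,000) = 1,640,000·(EBIT − 372,000).
Solving, EBIT = (372,000·1,640,000 − 103,000·790,000) / (1,640,000 − 790,000) = 528,710,000,000 / 850,000 = 622,011.76.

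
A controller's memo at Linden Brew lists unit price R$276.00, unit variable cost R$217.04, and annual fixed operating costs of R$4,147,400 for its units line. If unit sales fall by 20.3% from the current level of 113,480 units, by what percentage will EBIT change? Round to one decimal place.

Total contribution margin = 113,480 × R$58.96 = R$6,690,780.80.
Operating income = contribution − fixed costs = R$6,690,780.80 − R$4,147,400 = R$2,543,380.80.
So DOL = total CM / EBIT = R$6,690,780.80 / R$2,543,380.80 = 2.6307.
So EBIT moves 2.6307 × (-20.3%) = -53.4%.

-53.4%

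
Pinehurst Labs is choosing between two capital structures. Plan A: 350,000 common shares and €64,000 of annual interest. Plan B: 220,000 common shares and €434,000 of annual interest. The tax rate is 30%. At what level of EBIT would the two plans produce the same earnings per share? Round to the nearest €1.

Set EPS_A = EPS_B: (EBIT − €64,000)(1 − 0.30) ÷ 350,000 = (EBIT − €434,000)(1 − 0.30) ÷ 220,000.
The (1 − t) factor cancels: (EBIT − 64,000) × 220,000 = (EBIT − 434,000) × 350,000.
Solving, EBIT = (434,000·350,000 − 64,000·220,000) / (350,000 − 220,000) = 137,820,000,000 / 130,000 = 1,060,153.85.

€1,060,154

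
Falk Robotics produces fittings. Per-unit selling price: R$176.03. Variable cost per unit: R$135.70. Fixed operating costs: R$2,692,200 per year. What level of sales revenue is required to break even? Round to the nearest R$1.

R$11,750,755

CM per unit = R$176.03 − R$135.70 = R$40.33; CM ratio = R$40.33 / R$176.03 = 0.2291.
Break-even sales = FC ÷ CM ratio = R$2,692,200 × R$176.03 / R$40.33 = R$11,750,755.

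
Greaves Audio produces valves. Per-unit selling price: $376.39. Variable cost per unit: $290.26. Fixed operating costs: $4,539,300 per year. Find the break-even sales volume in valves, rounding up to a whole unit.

52,703 valves

Unit CM = price − variable cost = $376.39 − $290.26 = $86.13.
Break-even Q = $4,539,300 / $86.13 = 52,702.89 → 52,703 valves.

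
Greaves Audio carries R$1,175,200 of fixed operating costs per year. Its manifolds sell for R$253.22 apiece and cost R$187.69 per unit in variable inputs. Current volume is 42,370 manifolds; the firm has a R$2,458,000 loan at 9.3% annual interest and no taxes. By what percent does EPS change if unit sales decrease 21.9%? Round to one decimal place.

At 42,370 units, contribution = 42,370 × R$65.53 = R$2,776,506.10.
Operating income = contribution − fixed costs = R$2,776,506.10 − R$1,175,200 = R$1,601,306.10.
After interest of R$228,594.00, pre-tax earnings = R$1,372,712.10.
Degree of combined leverage = contribution ÷ (EBIT − I) = R$2,776,506.10 ÷ R$1,372,712.10 = 2.0226.
%ΔEPS = DCL × %ΔSales = 2.0226 × -21.9% = -44.3%.

-44.3%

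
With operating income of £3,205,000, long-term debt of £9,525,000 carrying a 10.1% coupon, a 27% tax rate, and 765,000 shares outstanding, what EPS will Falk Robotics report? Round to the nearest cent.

Pre-tax income = £3,205,000 − £962,025.00 = £2,242,975.00.
After tax at 27%: net income = £2,242,975.00 × 0.73 = £1,637,371.75.
Per share: £1,637,371.75 / 765,000 shares = £2.14.

£2.14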